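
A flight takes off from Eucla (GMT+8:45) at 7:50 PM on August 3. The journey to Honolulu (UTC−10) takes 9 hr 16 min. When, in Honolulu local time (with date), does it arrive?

10:21 AM on August 3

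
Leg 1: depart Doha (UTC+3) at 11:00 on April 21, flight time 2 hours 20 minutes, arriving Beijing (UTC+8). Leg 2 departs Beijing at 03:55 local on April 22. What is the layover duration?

Convert departure to UTC: 11:00 − 3:00 = 08:00 UTC on Apr 21.
Add 2 hours 20 minutes flight time → 10:20 UTC.
Beijing is UTC+8:00, so local arrival = 10:20 + 8:00 = 18:20 on Apr 21.
Layover = 03:55 − 18:20 (+1 day) = 9 hours 35 minutes.

9 hours 35 minutes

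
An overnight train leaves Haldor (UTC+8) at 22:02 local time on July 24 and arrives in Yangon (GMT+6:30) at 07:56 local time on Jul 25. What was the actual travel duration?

Yangon is 1:30 behind Haldor.
Clock-face elapsed time (ignoring zones) is 9 hours 54 minutes.
Actual elapsed = 9 hours 54 minutes + 1:30 = 11 hours 24 minutes.

11 hours 24 minutes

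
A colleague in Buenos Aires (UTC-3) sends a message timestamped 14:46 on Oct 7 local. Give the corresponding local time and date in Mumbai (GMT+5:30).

23:16 on October 7

In UTC: 14:46 + 3:00 = 17:46 on Oct 7.
Mumbai is UTC+5:30: 17:46 + 5:30 = 23:16 on Oct 7.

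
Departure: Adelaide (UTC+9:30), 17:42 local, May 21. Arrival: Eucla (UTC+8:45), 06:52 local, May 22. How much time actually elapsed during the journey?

Departure in UTC: 17:42 − 9:30 = 08:12 on May 21.
Arrival in UTC: 06:52 − 8:45 = 22:07 on May 21.
Elapsed = 22:07 − 08:12 = 13 hours 55 minutes.

13 hours 55 minutes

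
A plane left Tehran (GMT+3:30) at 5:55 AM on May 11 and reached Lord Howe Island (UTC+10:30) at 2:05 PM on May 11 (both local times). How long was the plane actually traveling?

Lord Howe Island is 7:00 ahead of Tehran.
Clock-face elapsed time (ignoring zones) is 8 hours 10 minutes.
Actual elapsed = 8 hours 10 minutes − 7:00 = 1 hour 10 minutes.

1 hour 10 minutes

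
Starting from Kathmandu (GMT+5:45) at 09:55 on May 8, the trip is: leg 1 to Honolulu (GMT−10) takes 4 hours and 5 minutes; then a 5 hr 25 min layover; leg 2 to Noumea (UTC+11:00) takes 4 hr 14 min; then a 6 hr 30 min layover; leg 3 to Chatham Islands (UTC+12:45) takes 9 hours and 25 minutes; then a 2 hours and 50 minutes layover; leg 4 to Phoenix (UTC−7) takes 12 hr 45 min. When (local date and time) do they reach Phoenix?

18:24 on May 9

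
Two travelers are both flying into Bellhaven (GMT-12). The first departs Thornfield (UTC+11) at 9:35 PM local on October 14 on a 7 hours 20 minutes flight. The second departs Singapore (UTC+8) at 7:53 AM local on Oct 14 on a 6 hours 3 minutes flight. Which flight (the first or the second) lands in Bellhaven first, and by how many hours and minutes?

Flight 1 in UTC: 9:35 PM − 11:00 = 10:35 AM on Oct 14.
+7 hours and 20 minutes → arrive 5:55 PM UTC on Oct 14.
Flight 2 in UTC: 7:53 AM − 8:00 = 11:53 PM on Oct 13.
+6 hours 3 minutes → arrive 5:56 AM UTC on Oct 14.
Flight 2 lands earlier by 11 hours 59 minutes.

the second, by 11 hours 59 minutes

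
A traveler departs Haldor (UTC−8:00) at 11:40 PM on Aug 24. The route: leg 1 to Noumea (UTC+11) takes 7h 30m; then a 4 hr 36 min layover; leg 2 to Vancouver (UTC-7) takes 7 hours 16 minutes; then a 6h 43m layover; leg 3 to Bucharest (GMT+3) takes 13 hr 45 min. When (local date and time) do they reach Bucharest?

2:30 AM on Aug 27

Convert departure to UTC: 11:40 PM + 8:00 = 7:40 AM UTC on Aug 25.
Add 7 hours 30 minutes leg 1 → 3:10 PM UTC.
Add 4 hours and 36 minutes layover in Noumea → 7:46 PM UTC.
Add 7 hours 16 minutes leg 2 → 3:02 AM UTC (Aug 26).
Add 6 hours 43 minutes layover in Vancouver → 9:45 AM UTC.
Add 13 hours 45 minutes leg 3 → 11:30 PM UTC.
Bucharest is UTC+3:00, so local arrival = 11:30 PM + 3:00 = 2:30 AM on Aug 27.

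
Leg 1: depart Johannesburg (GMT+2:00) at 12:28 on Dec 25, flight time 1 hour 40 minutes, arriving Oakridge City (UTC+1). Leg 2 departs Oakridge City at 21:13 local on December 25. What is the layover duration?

8 hours 5 minutes

Convert departure to UTC: 12:28 − 2:00 = 10:28 UTC on Dec 25.
Add 1 hour and 40 minutes flight time → 12:08 UTC.
Oakridge City is UTC+1:00, so local arrival = 12:08 + 1:00 = 13:08 on Dec 25.
Layover = 21:13 − 13:08 = 8 hours 5 minutes.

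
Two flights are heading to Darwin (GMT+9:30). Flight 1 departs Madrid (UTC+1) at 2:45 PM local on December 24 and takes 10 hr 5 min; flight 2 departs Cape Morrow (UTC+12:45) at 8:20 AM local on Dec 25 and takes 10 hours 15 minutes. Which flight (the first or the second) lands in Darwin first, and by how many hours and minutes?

the first, by 6 hours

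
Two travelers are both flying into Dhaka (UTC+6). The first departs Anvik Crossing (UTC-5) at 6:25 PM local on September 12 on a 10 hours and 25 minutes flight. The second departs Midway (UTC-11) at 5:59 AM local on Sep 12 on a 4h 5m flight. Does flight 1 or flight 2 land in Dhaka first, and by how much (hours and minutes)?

Flight 1 in UTC: 6:25 PM + 5:00 = 11:25 PM on Sep 12.
+10 hours and 25 minutes → arrive 9:50 AM UTC on Sep 13.
Flight 2 in UTC: 5:59 AM + 11:00 = 4:59 PM on Sep 12.
+4 hours 5 minutes → arrive 9:04 PM UTC on Sep 12.
Flight 2 lands earlier by 12 hours 46 minutes.

the second, by 12 hours 46 minutes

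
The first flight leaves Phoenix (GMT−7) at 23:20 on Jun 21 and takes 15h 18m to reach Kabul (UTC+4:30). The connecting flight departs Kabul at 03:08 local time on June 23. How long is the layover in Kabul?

Convert departure to UTC: 23:20 + 7:00 = 06:20 UTC on Jun 22.
Add 15 hours and 18 minutes flight time → 21:38 UTC.
Kabul is UTC+4:30, so local arrival = 21:38 + 4:30 = 02:08 on Jun 23.
Layover = 03:08 − 02:08 = 1 hour.

1 hour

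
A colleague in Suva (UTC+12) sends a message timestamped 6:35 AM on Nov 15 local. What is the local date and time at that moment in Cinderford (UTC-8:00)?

10:35 AM on Nov 14

Cinderford is 20:00 behind Suva.
Shift by the zone difference: 6:35 AM − 20:00 = 10:35 AM on Nov 14 in Cinderford.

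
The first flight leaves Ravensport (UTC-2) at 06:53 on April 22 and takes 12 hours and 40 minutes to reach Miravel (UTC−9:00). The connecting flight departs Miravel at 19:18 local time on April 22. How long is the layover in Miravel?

6 hours 45 minutes

Convert departure to UTC: 06:53 + 2:00 = 08:53 UTC on Apr 22.
Add 12 hours and 40 minutes flight time → 21:33 UTC.
Miravel is UTC−9:00, so local arrival = 21:33 − 9:00 = 12:33 on Apr 22.
Layover = 19:18 − 12:33 = 6 hours 45 minutes.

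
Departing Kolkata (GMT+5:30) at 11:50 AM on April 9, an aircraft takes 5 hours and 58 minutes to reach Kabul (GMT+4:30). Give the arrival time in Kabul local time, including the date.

Convert departure to UTC: 11:50 AM − 5:30 = 6:20 AM UTC on Apr 9.
Add 5 hours 58 minutes travel time → 12:18 PM UTC.
Kabul is UTC+4:30, so local arrival = 12:18 PM + 4:30 = 4:48 PM on Apr 9.

4:48 PM on April 9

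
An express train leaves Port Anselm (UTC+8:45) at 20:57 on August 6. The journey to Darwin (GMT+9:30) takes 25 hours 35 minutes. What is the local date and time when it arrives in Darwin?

Convert departure to UTC: 20:57 − 8:45 = 12:12 UTC on Aug 6.
Add 25 hours and 35 minutes travel time → 13:47 UTC (Aug 7).
Darwin is UTC+9:30, so local arrival = 13:47 + 9:30 = 23:17 on Aug 7.

23:17 on August 7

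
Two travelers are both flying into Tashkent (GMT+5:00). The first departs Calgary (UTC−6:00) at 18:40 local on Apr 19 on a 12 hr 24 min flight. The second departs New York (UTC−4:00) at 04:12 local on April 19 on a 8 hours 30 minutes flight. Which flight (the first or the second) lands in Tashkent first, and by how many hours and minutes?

Flight 1 in UTC: 18:40 + 6:00 = 00:40 on Apr 20.
+12 hours 24 minutes → arrive 13:04 UTC on Apr 20.
Flight 2 in UTC: 04:12 + 4:00 = 08:12 on Apr 19.
+8 hours and 30 minutes → arrive 16:42 UTC on Apr 19.
Flight 2 lands earlier by 20 hours 22 minutes.

the second, by 20 hours 22 minutes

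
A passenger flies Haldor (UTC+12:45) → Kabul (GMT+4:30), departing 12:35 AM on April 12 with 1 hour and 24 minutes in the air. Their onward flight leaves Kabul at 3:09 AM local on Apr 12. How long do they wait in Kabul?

Convert departure to UTC: 12:35 AM − 12:45 = 11:50 AM UTC on Apr 11.
Add 1 hour 24 minutes flight time → 1:14 PM UTC.
Kabul is UTC+4:30, so local arrival = 1:14 PM + 4:30 = 5:44 PM on Apr 11.
Layover = 3:09 AM − 5:44 PM (+1 day) = 9 hours 25 minutes.

9 hours 25 minutes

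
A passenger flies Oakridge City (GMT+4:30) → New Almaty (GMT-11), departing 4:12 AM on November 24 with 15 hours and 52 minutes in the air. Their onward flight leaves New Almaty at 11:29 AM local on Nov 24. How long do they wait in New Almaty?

6 hours 55 minutes

Convert departure to UTC: 4:12 AM − 4:30 = 11:42 PM UTC on Nov 23.
Add 15 hours and 52 minutes flight time → 3:34 PM UTC (Nov 24).
New Almaty is UTC−11:00, so local arrival = 3:34 PM − 11:00 = 4:34 AM on Nov 24.
Layover = 11:29 AM − 4:34 AM = 6 hours 55 minutes.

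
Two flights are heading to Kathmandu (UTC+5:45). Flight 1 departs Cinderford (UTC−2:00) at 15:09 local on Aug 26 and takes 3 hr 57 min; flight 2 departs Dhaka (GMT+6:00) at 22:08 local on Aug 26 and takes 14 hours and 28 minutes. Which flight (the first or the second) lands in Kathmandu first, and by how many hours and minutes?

the first, by 9 hours 30 minutes

Flight 1 in UTC: 15:09 + 2:00 = 17:09 on Aug 26.
+3 hours and 57 minutes → arrive 21:06 UTC on Aug 26.
Flight 2 in UTC: 22:08 − 6:00 = 16:08 on Aug 26.
+14 hours 28 minutes → arrive 06:36 UTC on Aug 27.
Flight 1 lands earlier by 9 hours 30 minutes.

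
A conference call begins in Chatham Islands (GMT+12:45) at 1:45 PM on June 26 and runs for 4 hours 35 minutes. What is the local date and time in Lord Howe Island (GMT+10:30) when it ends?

4:05 PM on Jun 26

Convert start to UTC: 1:45 PM − 12:45 = 1:00 AM UTC on Jun 26.
Add 4 hours and 35 minutes duration → 5:35 AM UTC.
Lord Howe Island is UTC+10:30, so local end time = 5:35 AM + 10:30 = 4:05 PM on Jun 26.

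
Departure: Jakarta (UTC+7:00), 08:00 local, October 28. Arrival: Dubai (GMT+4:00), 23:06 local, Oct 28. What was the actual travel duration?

18 hours 6 minutes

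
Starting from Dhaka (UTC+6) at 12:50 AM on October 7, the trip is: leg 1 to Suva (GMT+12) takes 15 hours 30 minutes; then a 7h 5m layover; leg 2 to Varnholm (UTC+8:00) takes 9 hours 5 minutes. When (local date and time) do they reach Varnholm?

10:30 AM on October 8

Convert departure to UTC: 12:50 AM − 6:00 = 6:50 PM UTC on Oct 6.
Add 15 hours 30 minutes leg 1 → 10:20 AM UTC (Oct 7).
Add 7 hours 5 minutes layover in Suva → 5:25 PM UTC.
Add 9 hours and 5 minutes leg 2 → 2:30 AM UTC (Oct 8).
Varnholm is UTC+8:00, so local arrival = 2:30 AM + 8:00 = 10:30 AM on Oct 8.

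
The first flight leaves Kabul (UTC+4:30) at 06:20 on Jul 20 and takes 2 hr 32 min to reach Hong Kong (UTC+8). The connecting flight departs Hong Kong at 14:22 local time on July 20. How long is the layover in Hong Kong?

Convert departure to UTC: 06:20 − 4:30 = 01:50 UTC on Jul 20.
Add 2 hours and 32 minutes flight time → 04:22 UTC.
Hong Kong is UTC+8:00, so local arrival = 04:22 + 8:00 = 12:22 on Jul 20.
Layover = 14:22 − 12:22 = 2 hours.

2 hours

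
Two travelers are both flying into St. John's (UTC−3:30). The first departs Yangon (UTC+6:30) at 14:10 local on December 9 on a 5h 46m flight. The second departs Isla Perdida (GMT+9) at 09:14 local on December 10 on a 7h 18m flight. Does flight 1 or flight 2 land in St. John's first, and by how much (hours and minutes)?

the first, by 18 hours 6 minutes

Flight 1 in UTC: 14:10 − 6:30 = 07:40 on Dec 9.
+5 hours 46 minutes → arrive 13:26 UTC on Dec 9.
Flight 2 in UTC: 09:14 − 9:00 = 00:14 on Dec 10.
+7 hours 18 minutes → arrive 07:32 UTC on Dec 10.
Flight 1 lands earlier by 18 hours 6 minutes.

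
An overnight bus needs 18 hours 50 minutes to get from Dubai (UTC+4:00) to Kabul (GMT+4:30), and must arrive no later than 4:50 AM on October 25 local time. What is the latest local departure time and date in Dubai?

Target arrival in UTC: 4:50 AM − 4:30 = 12:20 AM on Oct 25.
Subtract 18 hours and 50 minutes → departure 5:30 AM UTC on Oct 24.
Dubai is UTC+4:00: 5:30 AM + 4:00 = 9:30 AM on Oct 24.

9:30 AM on Oct 24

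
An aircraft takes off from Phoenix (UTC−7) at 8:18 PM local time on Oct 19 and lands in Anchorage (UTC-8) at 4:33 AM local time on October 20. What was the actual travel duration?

9 hours 15 minutes

Anchorage is 1:00 behind Phoenix.
Clock-face elapsed time (ignoring zones) is 8 hours 15 minutes.
Actual elapsed = 8 hours 15 minutes + 1:00 = 9 hours 15 minutes.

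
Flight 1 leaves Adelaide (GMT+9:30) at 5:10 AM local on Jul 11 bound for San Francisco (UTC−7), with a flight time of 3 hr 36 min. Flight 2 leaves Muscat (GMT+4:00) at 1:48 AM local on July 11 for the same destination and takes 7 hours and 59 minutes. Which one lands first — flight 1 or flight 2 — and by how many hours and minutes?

Flight 1 in UTC: 5:10 AM − 9:30 = 7:40 PM on Jul 10.
+3 hours 36 minutes → arrive 11:16 PM UTC on Jul 10.
Flight 2 in UTC: 1:48 AM − 4:00 = 9:48 PM on Jul 10.
+7 hours 59 minutes → arrive 5:47 AM UTC on Jul 11.
Flight 1 lands earlier by 6 hours 31 minutes.

the first, by 6 hours 31 minutes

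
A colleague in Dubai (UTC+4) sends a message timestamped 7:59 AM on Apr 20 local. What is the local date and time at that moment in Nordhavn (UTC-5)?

Nordhavn is 9:00 behind Dubai.
Shift by the zone difference: 7:59 AM − 9:00 = 10:59 PM on Apr 19 in Nordhavn.

10:59 PM on Apr 19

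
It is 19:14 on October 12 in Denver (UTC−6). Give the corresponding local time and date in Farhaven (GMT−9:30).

In UTC: 19:14 + 6:00 = 01:14 on Oct 13.
Farhaven is UTC−9:30: 01:14 − 9:30 = 15:44 on Oct 12.

15:44 on October 12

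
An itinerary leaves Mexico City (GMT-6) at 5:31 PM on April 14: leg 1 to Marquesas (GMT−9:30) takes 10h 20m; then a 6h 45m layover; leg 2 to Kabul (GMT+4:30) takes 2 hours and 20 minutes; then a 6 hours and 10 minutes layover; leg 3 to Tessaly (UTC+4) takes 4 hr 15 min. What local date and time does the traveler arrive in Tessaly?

Convert departure to UTC: 5:31 PM + 6:00 = 11:31 PM UTC on Apr 14.
Add 10 hours 20 minutes leg 1 → 9:51 AM UTC (Apr 15).
Add 6 hours and 45 minutes layover in Marquesas → 4:36 PM UTC.
Add 2 hours 20 minutes leg 2 → 6:56 PM UTC.
Add 6 hours and 10 minutes layover in Kabul → 1:06 AM UTC (Apr 16).
Add 4 hours 15 minutes leg 3 → 5:21 AM UTC.
Tessaly is UTC+4:00, so local arrival = 5:21 AM + 4:00 = 9:21 AM on Apr 16.

9:21 AM on April 16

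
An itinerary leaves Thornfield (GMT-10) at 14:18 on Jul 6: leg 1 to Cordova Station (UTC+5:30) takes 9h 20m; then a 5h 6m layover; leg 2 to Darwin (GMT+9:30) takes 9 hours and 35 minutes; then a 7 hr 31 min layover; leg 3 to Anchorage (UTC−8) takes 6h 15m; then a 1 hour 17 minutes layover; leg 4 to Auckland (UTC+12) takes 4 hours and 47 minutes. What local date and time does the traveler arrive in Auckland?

Convert departure to UTC: 14:18 + 10:00 = 00:18 UTC on Jul 7.
Add 9 hours and 20 minutes leg 1 → 09:38 UTC.
Add 5 hours 6 minutes layover in Cordova Station → 14:44 UTC.
Add 9 hours 35 minutes leg 2 → 00:19 UTC (Jul 8).
Add 7 hours and 31 minutes layover in Darwin → 07:50 UTC.
Add 6 hours and 15 minutes leg 3 → 14:05 UTC.
Add 1 hour and 17 minutes layover in Anchorage → 15:22 UTC.
Add 4 hours 47 minutes leg 4 → 20:09 UTC.
Auckland is UTC+12:00, so local arrival = 20:09 + 12:00 = 08:09 on Jul 9.

08:09 on July 9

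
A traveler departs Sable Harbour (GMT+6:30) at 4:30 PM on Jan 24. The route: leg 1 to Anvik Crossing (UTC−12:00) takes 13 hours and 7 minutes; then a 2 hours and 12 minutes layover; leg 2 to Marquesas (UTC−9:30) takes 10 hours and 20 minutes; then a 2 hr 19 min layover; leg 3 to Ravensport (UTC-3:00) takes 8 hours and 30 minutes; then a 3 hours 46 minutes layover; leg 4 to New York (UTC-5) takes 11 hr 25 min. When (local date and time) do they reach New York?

Convert departure to UTC: 4:30 PM − 6:30 = 10:00 AM UTC on Jan 24.
Add 13 hours 7 minutes leg 1 → 11:07 PM UTC.
Add 2 hours and 12 minutes layover in Anvik Crossing → 1:19 AM UTC (Jan 25).
Add 10 hours and 20 minutes leg 2 → 11:39 AM UTC.
Add 2 hours 19 minutes layover in Marquesas → 1:58 PM UTC.
Add 8 hours and 30 minutes leg 3 → 10:28 PM UTC.
Add 3 hours and 46 minutes layover in Ravensport → 2:14 AM UTC (Jan 26).
Add 11 hours and 25 minutes leg 4 → 1:39 PM UTC.
New York is UTC−5:00, so local arrival = 1:39 PM − 5:00 = 8:39 AM on Jan 26.

8:39 AM on January 26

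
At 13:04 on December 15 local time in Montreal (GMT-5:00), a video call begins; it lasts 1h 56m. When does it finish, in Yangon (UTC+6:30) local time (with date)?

Yangon is 11:30 ahead of Montreal.
After 1 hour 56 minutes it is 15:00 in Montreal.
Shift by the zone difference: 15:00 + 11:30 = 02:30 on Dec 16 in Yangon.

02:30 on December 16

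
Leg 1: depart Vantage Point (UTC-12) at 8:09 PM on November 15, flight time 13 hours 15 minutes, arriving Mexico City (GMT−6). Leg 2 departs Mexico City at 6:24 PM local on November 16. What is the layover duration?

3 hours

Convert departure to UTC: 8:09 PM + 12:00 = 8:09 AM UTC on Nov 16.
Add 13 hours and 15 minutes flight time → 9:24 PM UTC.
Mexico City is UTC−6:00, so local arrival = 9:24 PM − 6:00 = 3:24 PM on Nov 16.
Layover = 6:24 PM − 3:24 PM = 3 hours.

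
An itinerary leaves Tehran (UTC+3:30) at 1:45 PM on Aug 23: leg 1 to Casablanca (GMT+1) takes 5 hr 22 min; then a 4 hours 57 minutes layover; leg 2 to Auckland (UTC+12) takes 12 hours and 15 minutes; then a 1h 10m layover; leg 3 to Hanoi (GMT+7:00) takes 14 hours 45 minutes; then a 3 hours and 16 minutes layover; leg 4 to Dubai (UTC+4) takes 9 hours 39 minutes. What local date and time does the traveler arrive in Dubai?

5:39 PM on August 25

Convert departure to UTC: 1:45 PM − 3:30 = 10:15 AM UTC on Aug 23.
Add 5 hours and 22 minutes leg 1 → 3:37 PM UTC.
Add 4 hours 57 minutes layover in Casablanca → 8:34 PM UTC.
Add 12 hours 15 minutes leg 2 → 8:49 AM UTC (Aug 24).
Add 1 hour 10 minutes layover in Auckland → 9:59 AM UTC.
Add 14 hours and 45 minutes leg 3 → 12:44 AM UTC (Aug 25).
Add 3 hours and 16 minutes layover in Hanoi → 4:00 AM UTC.
Add 9 hours 39 minutes leg 4 → 1:39 PM UTC.
Dubai is UTC+4:00, so local arrival = 1:39 PM + 4:00 = 5:39 PM on Aug 25.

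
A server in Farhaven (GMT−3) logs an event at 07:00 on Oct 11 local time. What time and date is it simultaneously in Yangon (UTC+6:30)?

16:30 on October 11

In UTC: 07:00 + 3:00 = 10:00 on Oct 11.
Yangon is UTC+6:30: 10:00 + 6:30 = 16:30 on Oct 11.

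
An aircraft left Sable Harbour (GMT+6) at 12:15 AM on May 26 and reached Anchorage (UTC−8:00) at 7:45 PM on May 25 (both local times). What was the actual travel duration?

Departure in UTC: 12:15 AM − 6:00 = 6:15 PM on May 25.
Arrival in UTC: 7:45 PM + 8:00 = 3:45 AM on May 26.
Elapsed = 3:45 AM − 6:15 PM (+1 day) = 9 hours 30 minutes.

9 hours 30 minutes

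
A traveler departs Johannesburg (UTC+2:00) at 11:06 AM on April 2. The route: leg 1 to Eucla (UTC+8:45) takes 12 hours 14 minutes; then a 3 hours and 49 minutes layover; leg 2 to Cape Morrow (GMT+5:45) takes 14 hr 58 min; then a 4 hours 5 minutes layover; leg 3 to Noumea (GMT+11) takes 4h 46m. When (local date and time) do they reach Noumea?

Convert departure to UTC: 11:06 AM − 2:00 = 9:06 AM UTC on Apr 2.
Add 12 hours 14 minutes leg 1 → 9:20 PM UTC.
Add 3 hours and 49 minutes layover in Eucla → 1:09 AM UTC (Apr 3).
Add 14 hours 58 minutes leg 2 → 4:07 PM UTC.
Add 4 hours 5 minutes layover in Cape Morrow → 8:12 PM UTC.
Add 4 hours and 46 minutes leg 3 → 12:58 AM UTC (Apr 4).
Noumea is UTC+11:00, so local arrival = 12:58 AM + 11:00 = 11:58 AM on Apr 4.

11:58 AM on Apr 4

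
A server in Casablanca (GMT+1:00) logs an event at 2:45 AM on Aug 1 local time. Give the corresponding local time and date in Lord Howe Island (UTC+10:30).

12:15 PM on August 1

Lord Howe Island is 9:30 ahead of Casablanca.
Shift by the zone difference: 2:45 AM + 9:30 = 12:15 PM on Aug 1 in Lord Howe Island.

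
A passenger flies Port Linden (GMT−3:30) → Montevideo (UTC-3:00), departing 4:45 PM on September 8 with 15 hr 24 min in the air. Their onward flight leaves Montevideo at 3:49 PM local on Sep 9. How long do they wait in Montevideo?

7 hours 10 minutes

Convert departure to UTC: 4:45 PM + 3:30 = 8:15 PM UTC on Sep 8.
Add 15 hours 24 minutes flight time → 11:39 AM UTC (Sep 9).
Montevideo is UTC−3:00, so local arrival = 11:39 AM − 3:00 = 8:39 AM on Sep 9.
Layover = 3:49 PM − 8:39 AM = 7 hours 10 minutes.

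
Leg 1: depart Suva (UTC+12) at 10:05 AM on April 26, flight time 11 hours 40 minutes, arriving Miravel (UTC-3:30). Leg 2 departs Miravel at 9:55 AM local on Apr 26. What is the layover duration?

3 hours 40 minutes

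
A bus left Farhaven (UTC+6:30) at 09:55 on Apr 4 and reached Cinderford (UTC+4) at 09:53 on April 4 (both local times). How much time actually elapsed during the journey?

Departure in UTC: 09:55 − 6:30 = 03:25 on Apr 4.
Arrival in UTC: 09:53 − 4:00 = 05:53 on Apr 4.
Elapsed = 05:53 − 03:25 = 2 hours 28 minutes.

2 hours 28 minutes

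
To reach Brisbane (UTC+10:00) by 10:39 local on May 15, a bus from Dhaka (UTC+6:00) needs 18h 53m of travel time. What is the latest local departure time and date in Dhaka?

11:46 on May 14

Target arrival in UTC: 10:39 − 10:00 = 00:39 on May 15.
Subtract 18 hours 53 minutes → departure 05:46 UTC on May 14.
Dhaka is UTC+6:00: 05:46 + 6:00 = 11:46 on May 14.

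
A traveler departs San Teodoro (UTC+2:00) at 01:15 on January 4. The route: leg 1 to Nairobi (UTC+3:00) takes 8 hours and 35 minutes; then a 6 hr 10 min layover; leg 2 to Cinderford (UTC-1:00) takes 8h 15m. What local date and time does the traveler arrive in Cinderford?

Convert departure to UTC: 01:15 − 2:00 = 23:15 UTC on Jan 3.
Add 8 hours 35 minutes leg 1 → 07:50 UTC (Jan 4).
Add 6 hours 10 minutes layover in Nairobi → 14:00 UTC.
Add 8 hours 15 minutes leg 2 → 22:15 UTC.
Cinderford is UTC−1:00, so local arrival = 22:15 − 1:00 = 21:15 on Jan 4.

21:15 on January 4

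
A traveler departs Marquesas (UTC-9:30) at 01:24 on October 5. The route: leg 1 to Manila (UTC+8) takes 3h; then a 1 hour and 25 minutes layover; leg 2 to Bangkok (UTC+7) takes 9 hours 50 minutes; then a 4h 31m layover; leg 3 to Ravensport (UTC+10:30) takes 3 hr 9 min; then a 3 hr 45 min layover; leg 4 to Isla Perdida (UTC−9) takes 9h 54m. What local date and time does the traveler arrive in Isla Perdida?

Convert departure to UTC: 01:24 + 9:30 = 10:54 UTC on Oct 5.
Add 3 hours leg 1 → 13:54 UTC.
Add 1 hour 25 minutes layover in Manila → 15:19 UTC.
Add 9 hours and 50 minutes leg 2 → 01:09 UTC (Oct 6).
Add 4 hours 31 minutes layover in Bangkok → 05:40 UTC.
Add 3 hours 9 minutes leg 3 → 08:49 UTC.
Add 3 hours 45 minutes layover in Ravensport → 12:34 UTC.
Add 9 hours and 54 minutes leg 4 → 22:28 UTC.
Isla Perdida is UTC−9:00, so local arrival = 22:28 − 9:00 = 13:28 on Oct 6.

13:28 on October 6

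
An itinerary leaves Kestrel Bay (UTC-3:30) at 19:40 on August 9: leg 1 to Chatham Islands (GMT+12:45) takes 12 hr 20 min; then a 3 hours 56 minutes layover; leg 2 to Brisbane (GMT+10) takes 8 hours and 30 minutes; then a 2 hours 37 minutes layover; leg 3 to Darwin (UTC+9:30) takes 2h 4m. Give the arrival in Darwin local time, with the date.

14:07 on Aug 11

Convert departure to UTC: 19:40 + 3:30 = 23:10 UTC on Aug 9.
Add 12 hours 20 minutes leg 1 → 11:30 UTC (Aug 10).
Add 3 hours 56 minutes layover in Chatham Islands → 15:26 UTC.
Add 8 hours and 30 minutes leg 2 → 23:56 UTC.
Add 2 hours and 37 minutes layover in Brisbane → 02:33 UTC (Aug 11).
Add 2 hours and 4 minutes leg 3 → 04:37 UTC.
Darwin is UTC+9:30, so local arrival = 04:37 + 9:30 = 14:07 on Aug 11.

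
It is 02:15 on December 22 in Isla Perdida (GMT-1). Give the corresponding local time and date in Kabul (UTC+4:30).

07:45 on December 22

In UTC: 02:15 + 1:00 = 03:15 on Dec 22.
Kabul is UTC+4:30: 03:15 + 4:30 = 07:45 on Dec 22.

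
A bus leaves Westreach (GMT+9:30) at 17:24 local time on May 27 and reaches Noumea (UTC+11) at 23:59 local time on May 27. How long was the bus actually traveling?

Departure in UTC: 17:24 − 9:30 = 07:54 on May 27.
Arrival in UTC: 23:59 − 11:00 = 12:59 on May 27.
Elapsed = 12:59 − 07:54 = 5 hours 5 minutes.

5 hours 5 minutes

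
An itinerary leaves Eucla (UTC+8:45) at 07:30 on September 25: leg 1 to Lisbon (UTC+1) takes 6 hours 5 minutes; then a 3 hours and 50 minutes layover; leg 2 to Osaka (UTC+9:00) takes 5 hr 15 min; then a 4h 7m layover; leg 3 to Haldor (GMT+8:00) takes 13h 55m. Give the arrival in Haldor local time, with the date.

Convert departure to UTC: 07:30 − 8:45 = 22:45 UTC on Sep 24.
Add 6 hours 5 minutes leg 1 → 04:50 UTC (Sep 25).
Add 3 hours and 50 minutes layover in Lisbon → 08:40 UTC.
Add 5 hours 15 minutes leg 2 → 13:55 UTC.
Add 4 hours and 7 minutes layover in Osaka → 18:02 UTC.
Add 13 hours 55 minutes leg 3 → 07:57 UTC (Sep 26).
Haldor is UTC+8:00, so local arrival = 07:57 + 8:00 = 15:57 on Sep 26.

15:57 on September 26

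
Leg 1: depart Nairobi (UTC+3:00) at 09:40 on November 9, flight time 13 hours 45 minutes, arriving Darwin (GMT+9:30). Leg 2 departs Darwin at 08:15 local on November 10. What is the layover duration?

2 hours 20 minutes

Convert departure to UTC: 09:40 − 3:00 = 06:40 UTC on Nov 9.
Add 13 hours and 45 minutes flight time → 20:25 UTC.
Darwin is UTC+9:30, so local arrival = 20:25 + 9:30 = 05:55 on Nov 10.
Layover = 08:15 − 05:55 = 2 hours 20 minutes.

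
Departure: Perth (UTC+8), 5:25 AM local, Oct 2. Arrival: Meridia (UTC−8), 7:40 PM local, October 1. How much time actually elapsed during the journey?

6 hours 15 minutes

Departure in UTC: 5:25 AM − 8:00 = 9:25 PM on Oct 1.
Arrival in UTC: 7:40 PM + 8:00 = 3:40 AM on Oct 2.
Elapsed = 3:40 AM − 9:25 PM (+1 day) = 6 hours 15 minutes.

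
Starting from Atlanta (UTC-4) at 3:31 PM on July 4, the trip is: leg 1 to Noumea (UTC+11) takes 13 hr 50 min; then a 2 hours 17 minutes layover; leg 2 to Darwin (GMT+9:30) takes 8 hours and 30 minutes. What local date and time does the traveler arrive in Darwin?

5:38 AM on July 6

Convert departure to UTC: 3:31 PM + 4:00 = 7:31 PM UTC on Jul 4.
Add 13 hours 50 minutes leg 1 → 9:21 AM UTC (Jul 5).
Add 2 hours and 17 minutes layover in Noumea → 11:38 AM UTC.
Add 8 hours 30 minutes leg 2 → 8:08 PM UTC.
Darwin is UTC+9:30, so local arrival = 8:08 PM + 9:30 = 5:38 AM on Jul 6.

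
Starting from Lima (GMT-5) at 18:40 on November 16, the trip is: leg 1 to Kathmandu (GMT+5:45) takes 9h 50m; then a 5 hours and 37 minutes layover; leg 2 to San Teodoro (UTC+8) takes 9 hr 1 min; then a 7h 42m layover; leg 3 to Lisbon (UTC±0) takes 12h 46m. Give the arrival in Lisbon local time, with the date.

20:36 on November 18

Convert departure to UTC: 18:40 + 5:00 = 23:40 UTC on Nov 16.
Add 9 hours and 50 minutes leg 1 → 09:30 UTC (Nov 17).
Add 5 hours 37 minutes layover in Kathmandu → 15:07 UTC.
Add 9 hours and 1 minute leg 2 → 00:08 UTC (Nov 18).
Add 7 hours 42 minutes layover in San Teodoro → 07:50 UTC.
Add 12 hours and 46 minutes leg 3 → 20:36 UTC.
Lisbon is UTC+0, so local arrival is the same: 20:36 on Nov 18.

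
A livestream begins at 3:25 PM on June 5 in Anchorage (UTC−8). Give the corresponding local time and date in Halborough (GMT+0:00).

Halborough is 8:00 ahead of Anchorage.
Shift by the zone difference: 3:25 PM + 8:00 = 11:25 PM on Jun 5 in Halborough.

11:25 PM on June 5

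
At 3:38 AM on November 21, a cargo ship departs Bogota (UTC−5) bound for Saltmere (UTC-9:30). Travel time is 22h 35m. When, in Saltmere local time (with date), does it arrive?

9:43 PM on Nov 21

Convert departure to UTC: 3:38 AM + 5:00 = 8:38 AM UTC on Nov 21.
Add 22 hours and 35 minutes travel time → 7:13 AM UTC (Nov 22).
Saltmere is UTC−9:30, so local arrival = 7:13 AM − 9:30 = 9:43 PM on Nov 21.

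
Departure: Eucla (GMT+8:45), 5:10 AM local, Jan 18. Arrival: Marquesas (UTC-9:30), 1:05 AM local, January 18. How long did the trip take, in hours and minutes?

14 hours 10 minutes

Departure in UTC: 5:10 AM − 8:45 = 8:25 PM on Jan 17.
Arrival in UTC: 1:05 AM + 9:30 = 10:35 AM on Jan 18.
Elapsed = 10:35 AM − 8:25 PM (+1 day) = 14 hours 10 minutes.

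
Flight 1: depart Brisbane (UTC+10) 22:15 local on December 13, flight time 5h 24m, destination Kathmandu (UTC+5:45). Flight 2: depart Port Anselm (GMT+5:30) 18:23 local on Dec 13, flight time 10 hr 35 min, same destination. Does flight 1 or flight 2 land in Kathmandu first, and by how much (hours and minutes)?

Flight 1 in UTC: 22:15 − 10:00 = 12:15 on Dec 13.
+5 hours and 24 minutes → arrive 17:39 UTC on Dec 13.
Flight 2 in UTC: 18:23 − 5:30 = 12:53 on Dec 13.
+10 hours and 35 minutes → arrive 23:28 UTC on Dec 13.
Flight 1 lands earlier by 5 hours 49 minutes.

the first, by 5 hours 49 minutes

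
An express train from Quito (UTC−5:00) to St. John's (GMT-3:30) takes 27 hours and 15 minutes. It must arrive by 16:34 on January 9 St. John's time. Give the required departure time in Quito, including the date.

Target arrival in UTC: 16:34 + 3:30 = 20:04 on Jan 9.
Subtract 27 hours and 15 minutes → departure 16:49 UTC on Jan 8.
Quito is UTC−5:00: 16:49 − 5:00 = 11:49 on Jan 8.

11:49 on January 8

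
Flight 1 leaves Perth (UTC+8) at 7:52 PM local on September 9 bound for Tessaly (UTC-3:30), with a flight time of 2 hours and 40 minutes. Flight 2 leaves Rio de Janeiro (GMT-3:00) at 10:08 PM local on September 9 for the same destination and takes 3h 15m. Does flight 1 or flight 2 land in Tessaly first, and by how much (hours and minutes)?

Flight 1 in UTC: 7:52 PM − 8:00 = 11:52 AM on Sep 9.
+2 hours and 40 minutes → arrive 2:32 PM UTC on Sep 9.
Flight 2 in UTC: 10:08 PM + 3:00 = 1:08 AM on Sep 10.
+3 hours 15 minutes → arrive 4:23 AM UTC on Sep 10.
Flight 1 lands earlier by 13 hours 51 minutes.

the first, by 13 hours 51 minutes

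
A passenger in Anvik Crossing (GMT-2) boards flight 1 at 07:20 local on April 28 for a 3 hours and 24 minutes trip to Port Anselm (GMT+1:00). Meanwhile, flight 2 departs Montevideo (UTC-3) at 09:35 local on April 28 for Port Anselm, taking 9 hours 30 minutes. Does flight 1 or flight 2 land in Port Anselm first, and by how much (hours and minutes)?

Flight 1 in UTC: 07:20 + 2:00 = 09:20 on Apr 28.
+3 hours 24 minutes → arrive 12:44 UTC on Apr 28.
Flight 2 in UTC: 09:35 + 3:00 = 12:35 on Apr 28.
+9 hours and 30 minutes → arrive 22:05 UTC on Apr 28.
Flight 1 lands earlier by 9 hours 21 minutes.

the first, by 9 hours 21 minutes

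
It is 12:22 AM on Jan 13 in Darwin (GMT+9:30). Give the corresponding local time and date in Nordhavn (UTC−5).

Nordhavn is 14:30 behind Darwin.
Shift by the zone difference: 12:22 AM − 14:30 = 9:52 AM on Jan 12 in Nordhavn.

9:52 AM on January 12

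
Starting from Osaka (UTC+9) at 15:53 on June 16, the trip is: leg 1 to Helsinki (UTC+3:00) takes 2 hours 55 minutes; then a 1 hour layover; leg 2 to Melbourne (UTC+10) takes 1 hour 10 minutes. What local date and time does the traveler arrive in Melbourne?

21:58 on June 16

Convert departure to UTC: 15:53 − 9:00 = 06:53 UTC on Jun 16.
Add 2 hours and 55 minutes leg 1 → 09:48 UTC.
Add 1 hour layover in Helsinki → 10:48 UTC.
Add 1 hour and 10 minutes leg 2 → 11:58 UTC.
Melbourne is UTC+10:00, so local arrival = 11:58 + 10:00 = 21:58 on Jun 16.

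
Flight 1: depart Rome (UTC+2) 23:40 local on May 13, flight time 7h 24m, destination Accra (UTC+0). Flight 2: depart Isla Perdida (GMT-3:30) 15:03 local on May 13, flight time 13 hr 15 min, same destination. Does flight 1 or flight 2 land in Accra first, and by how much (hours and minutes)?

Flight 1 in UTC: 23:40 − 2:00 = 21:40 on May 13.
+7 hours 24 minutes → arrive 05:04 UTC on May 14.
Flight 2 in UTC: 15:03 + 3:30 = 18:33 on May 13.
+13 hours and 15 minutes → arrive 07:48 UTC on May 14.
Flight 1 lands earlier by 2 hours 44 minutes.

the first, by 2 hours 44 minutes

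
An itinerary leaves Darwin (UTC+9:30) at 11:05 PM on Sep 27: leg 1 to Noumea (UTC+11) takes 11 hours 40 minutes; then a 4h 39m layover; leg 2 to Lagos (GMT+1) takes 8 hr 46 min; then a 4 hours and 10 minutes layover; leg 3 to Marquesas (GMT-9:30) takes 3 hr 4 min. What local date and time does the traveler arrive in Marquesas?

12:24 PM on September 28

Convert departure to UTC: 11:05 PM − 9:30 = 1:35 PM UTC on Sep 27.
Add 11 hours and 40 minutes leg 1 → 1:15 AM UTC (Sep 28).
Add 4 hours and 39 minutes layover in Noumea → 5:54 AM UTC.
Add 8 hours and 46 minutes leg 2 → 2:40 PM UTC.
Add 4 hours 10 minutes layover in Lagos → 6:50 PM UTC.
Add 3 hours and 4 minutes leg 3 → 9:54 PM UTC.
Marquesas is UTC−9:30, so local arrival = 9:54 PM − 9:30 = 12:24 PM on Sep 28.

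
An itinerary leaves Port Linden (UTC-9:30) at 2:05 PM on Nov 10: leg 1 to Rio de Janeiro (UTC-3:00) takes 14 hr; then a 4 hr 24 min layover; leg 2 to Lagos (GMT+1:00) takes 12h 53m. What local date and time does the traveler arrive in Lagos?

7:52 AM on November 12

Convert departure to UTC: 2:05 PM + 9:30 = 11:35 PM UTC on Nov 10.
Add 14 hours leg 1 → 1:35 PM UTC (Nov 11).
Add 4 hours 24 minutes layover in Rio de Janeiro → 5:59 PM UTC.
Add 12 hours 53 minutes leg 2 → 6:52 AM UTC (Nov 12).
Lagos is UTC+1:00, so local arrival = 6:52 AM + 1:00 = 7:52 AM on Nov 12.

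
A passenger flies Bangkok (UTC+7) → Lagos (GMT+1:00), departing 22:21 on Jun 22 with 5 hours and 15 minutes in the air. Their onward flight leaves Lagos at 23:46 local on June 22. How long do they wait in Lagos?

2 hours 10 minutes

Convert departure to UTC: 22:21 − 7:00 = 15:21 UTC on Jun 22.
Add 5 hours and 15 minutes flight time → 20:36 UTC.
Lagos is UTC+1:00, so local arrival = 20:36 + 1:00 = 21:36 on Jun 22.
Layover = 23:46 − 21:36 = 2 hours 10 minutes.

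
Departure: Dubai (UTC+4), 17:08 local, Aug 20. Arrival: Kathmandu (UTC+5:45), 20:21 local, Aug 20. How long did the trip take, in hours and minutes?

1 hour 28 minutes

Departure in UTC: 17:08 − 4:00 = 13:08 on Aug 20.
Arrival in UTC: 20:21 − 5:45 = 14:36 on Aug 20.
Elapsed = 14:36 − 13:08 = 1 hour 28 minutes.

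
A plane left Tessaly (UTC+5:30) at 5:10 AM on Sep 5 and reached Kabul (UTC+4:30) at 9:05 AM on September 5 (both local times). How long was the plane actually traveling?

4 hours 55 minutes

Departure in UTC: 5:10 AM − 5:30 = 11:40 PM on Sep 4.
Arrival in UTC: 9:05 AM − 4:30 = 4:35 AM on Sep 5.
Elapsed = 4:35 AM − 11:40 PM (+1 day) = 4 hours 55 minutes.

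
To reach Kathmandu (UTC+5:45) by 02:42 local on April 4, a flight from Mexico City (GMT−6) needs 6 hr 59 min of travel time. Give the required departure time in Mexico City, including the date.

07:58 on April 3

Target arrival in UTC: 02:42 − 5:45 = 20:57 on Apr 3.
Subtract 6 hours and 59 minutes → departure 13:58 UTC on Apr 3.
Mexico City is UTC−6:00: 13:58 − 6:00 = 07:58 on Apr 3.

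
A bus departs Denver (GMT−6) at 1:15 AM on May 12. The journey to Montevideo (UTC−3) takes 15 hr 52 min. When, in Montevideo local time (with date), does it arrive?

8:07 PM on May 12

Convert departure to UTC: 1:15 AM + 6:00 = 7:15 AM UTC on May 12.
Add 15 hours 52 minutes travel time → 11:07 PM UTC.
Montevideo is UTC−3:00, so local arrival = 11:07 PM − 3:00 = 8:07 PM on May 12.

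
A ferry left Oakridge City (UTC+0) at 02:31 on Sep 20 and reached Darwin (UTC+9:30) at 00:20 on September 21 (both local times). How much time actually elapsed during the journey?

12 hours 19 minutes

Darwin is 9:30 ahead of Oakridge City.
Clock-face elapsed time (ignoring zones) is 21 hours 49 minutes.
Actual elapsed = 21 hours 49 minutes − 9:30 = 12 hours 19 minutes.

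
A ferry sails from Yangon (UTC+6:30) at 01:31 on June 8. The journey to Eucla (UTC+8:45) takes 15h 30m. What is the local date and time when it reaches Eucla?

19:16 on June 8

Convert departure to UTC: 01:31 − 6:30 = 19:01 UTC on Jun 7.
Add 15 hours and 30 minutes travel time → 10:31 UTC (Jun 8).
Eucla is UTC+8:45, so local arrival = 10:31 + 8:45 = 19:16 on Jun 8.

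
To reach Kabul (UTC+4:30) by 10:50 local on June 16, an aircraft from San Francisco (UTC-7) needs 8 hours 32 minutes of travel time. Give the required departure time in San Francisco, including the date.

14:48 on June 15

Target arrival in UTC: 10:50 − 4:30 = 06:20 on Jun 16.
Subtract 8 hours and 32 minutes → departure 21:48 UTC on Jun 15.
San Francisco is UTC−7:00: 21:48 − 7:00 = 14:48 on Jun 15.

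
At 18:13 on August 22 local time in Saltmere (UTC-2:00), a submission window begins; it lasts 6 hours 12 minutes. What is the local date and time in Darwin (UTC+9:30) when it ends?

Convert start to UTC: 18:13 + 2:00 = 20:13 UTC on Aug 22.
Add 6 hours 12 minutes duration → 02:25 UTC (Aug 23).
Darwin is UTC+9:30, so local end time = 02:25 + 9:30 = 11:55 on Aug 23.

11:55 on August 23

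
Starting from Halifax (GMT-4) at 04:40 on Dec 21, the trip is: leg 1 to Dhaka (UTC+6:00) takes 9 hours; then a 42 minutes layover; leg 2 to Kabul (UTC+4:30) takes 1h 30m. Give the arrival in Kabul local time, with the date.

Convert departure to UTC: 04:40 + 4:00 = 08:40 UTC on Dec 21.
Add 9 hours leg 1 → 17:40 UTC.
Add 42 minutes layover in Dhaka → 18:22 UTC.
Add 1 hour and 30 minutes leg 2 → 19:52 UTC.
Kabul is UTC+4:30, so local arrival = 19:52 + 4:30 = 00:22 on Dec 22.

00:22 on Dec 22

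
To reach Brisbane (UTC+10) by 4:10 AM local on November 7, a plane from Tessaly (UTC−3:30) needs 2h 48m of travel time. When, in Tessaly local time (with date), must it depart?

11:52 AM on November 6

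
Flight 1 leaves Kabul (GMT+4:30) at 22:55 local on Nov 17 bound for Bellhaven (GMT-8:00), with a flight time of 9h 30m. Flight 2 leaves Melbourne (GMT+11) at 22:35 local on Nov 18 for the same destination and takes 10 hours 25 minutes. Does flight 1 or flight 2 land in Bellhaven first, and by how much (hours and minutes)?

the first, by 18 hours 5 minutes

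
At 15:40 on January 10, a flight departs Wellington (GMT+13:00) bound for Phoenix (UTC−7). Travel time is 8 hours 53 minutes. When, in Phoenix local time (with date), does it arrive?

Convert departure to UTC: 15:40 − 13:00 = 02:40 UTC on Jan 10.
Add 8 hours and 53 minutes travel time → 11:33 UTC.
Phoenix is UTC−7:00, so local arrival = 11:33 − 7:00 = 04:33 on Jan 10.

04:33 on Jan 10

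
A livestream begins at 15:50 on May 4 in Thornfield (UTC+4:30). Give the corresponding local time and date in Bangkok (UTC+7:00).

Bangkok is 2:30 ahead of Thornfield.
Shift by the zone difference: 15:50 + 2:30 = 18:20 on May 4 in Bangkok.

18:20 on May 4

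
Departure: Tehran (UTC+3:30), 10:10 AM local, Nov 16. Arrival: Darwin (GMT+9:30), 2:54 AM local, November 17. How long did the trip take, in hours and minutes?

Darwin is 6:00 ahead of Tehran.
Clock-face elapsed time (ignoring zones) is 16 hours 44 minutes.
Actual elapsed = 16 hours 44 minutes − 6:00 = 10 hours 44 minutes.

10 hours 44 minutes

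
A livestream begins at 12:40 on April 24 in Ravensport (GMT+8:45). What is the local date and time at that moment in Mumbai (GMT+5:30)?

09:25 on April 24

In UTC: 12:40 − 8:45 = 03:55 on Apr 24.
Mumbai is UTC+5:30: 03:55 + 5:30 = 09:25 on Apr 24.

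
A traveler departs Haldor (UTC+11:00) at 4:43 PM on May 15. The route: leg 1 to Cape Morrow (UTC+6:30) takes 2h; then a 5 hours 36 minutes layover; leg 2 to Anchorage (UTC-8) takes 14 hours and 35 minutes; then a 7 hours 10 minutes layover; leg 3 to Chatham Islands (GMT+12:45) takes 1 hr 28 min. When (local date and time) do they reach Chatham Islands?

Convert departure to UTC: 4:43 PM − 11:00 = 5:43 AM UTC on May 15.
Add 2 hours leg 1 → 7:43 AM UTC.
Add 5 hours and 36 minutes layover in Cape Morrow → 1:19 PM UTC.
Add 14 hours and 35 minutes leg 2 → 3:54 AM UTC (May 16).
Add 7 hours 10 minutes layover in Anchorage → 11:04 AM UTC.
Add 1 hour and 28 minutes leg 3 → 12:32 PM UTC.
Chatham Islands is UTC+12:45, so local arrival = 12:32 PM + 12:45 = 1:17 AM on May 17.

1:17 AM on May 17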